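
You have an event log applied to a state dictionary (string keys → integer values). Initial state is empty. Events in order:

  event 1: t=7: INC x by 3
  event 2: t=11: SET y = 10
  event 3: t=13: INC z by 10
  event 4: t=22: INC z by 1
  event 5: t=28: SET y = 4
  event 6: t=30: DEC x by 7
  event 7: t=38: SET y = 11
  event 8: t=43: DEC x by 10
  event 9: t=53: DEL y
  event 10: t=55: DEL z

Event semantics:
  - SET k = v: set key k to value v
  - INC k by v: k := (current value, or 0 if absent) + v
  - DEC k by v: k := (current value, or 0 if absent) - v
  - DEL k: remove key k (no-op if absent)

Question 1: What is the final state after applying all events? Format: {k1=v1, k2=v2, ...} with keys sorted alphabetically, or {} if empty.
Answer: {x=-14}

Derivation:
  after event 1 (t=7: INC x by 3): {x=3}
  after event 2 (t=11: SET y = 10): {x=3, y=10}
  after event 3 (t=13: INC z by 10): {x=3, y=10, z=10}
  after event 4 (t=22: INC z by 1): {x=3, y=10, z=11}
  after event 5 (t=28: SET y = 4): {x=3, y=4, z=11}
  after event 6 (t=30: DEC x by 7): {x=-4, y=4, z=11}
  after event 7 (t=38: SET y = 11): {x=-4, y=11, z=11}
  after event 8 (t=43: DEC x by 10): {x=-14, y=11, z=11}
  after event 9 (t=53: DEL y): {x=-14, z=11}
  after event 10 (t=55: DEL z): {x=-14}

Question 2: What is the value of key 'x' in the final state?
Answer: -14

Derivation:
Track key 'x' through all 10 events:
  event 1 (t=7: INC x by 3): x (absent) -> 3
  event 2 (t=11: SET y = 10): x unchanged
  event 3 (t=13: INC z by 10): x unchanged
  event 4 (t=22: INC z by 1): x unchanged
  event 5 (t=28: SET y = 4): x unchanged
  event 6 (t=30: DEC x by 7): x 3 -> -4
  event 7 (t=38: SET y = 11): x unchanged
  event 8 (t=43: DEC x by 10): x -4 -> -14
  event 9 (t=53: DEL y): x unchanged
  event 10 (t=55: DEL z): x unchanged
Final: x = -14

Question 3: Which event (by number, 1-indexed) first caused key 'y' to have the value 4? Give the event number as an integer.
Answer: 5

Derivation:
Looking for first event where y becomes 4:
  event 2: y = 10
  event 3: y = 10
  event 4: y = 10
  event 5: y 10 -> 4  <-- first match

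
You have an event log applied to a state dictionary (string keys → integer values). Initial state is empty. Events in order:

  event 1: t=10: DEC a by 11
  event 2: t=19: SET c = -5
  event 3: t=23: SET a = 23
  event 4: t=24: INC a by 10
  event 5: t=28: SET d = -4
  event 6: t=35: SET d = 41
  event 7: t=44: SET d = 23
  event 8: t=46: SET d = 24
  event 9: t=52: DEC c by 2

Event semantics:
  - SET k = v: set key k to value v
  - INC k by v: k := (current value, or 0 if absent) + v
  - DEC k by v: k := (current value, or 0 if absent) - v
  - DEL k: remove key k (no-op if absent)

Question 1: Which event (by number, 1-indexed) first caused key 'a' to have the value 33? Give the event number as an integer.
Answer: 4

Derivation:
Looking for first event where a becomes 33:
  event 1: a = -11
  event 2: a = -11
  event 3: a = 23
  event 4: a 23 -> 33  <-- first match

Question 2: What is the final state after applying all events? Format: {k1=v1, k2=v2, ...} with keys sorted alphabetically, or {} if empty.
  after event 1 (t=10: DEC a by 11): {a=-11}
  after event 2 (t=19: SET c = -5): {a=-11, c=-5}
  after event 3 (t=23: SET a = 23): {a=23, c=-5}
  after event 4 (t=24: INC a by 10): {a=33, c=-5}
  after event 5 (t=28: SET d = -4): {a=33, c=-5, d=-4}
  after event 6 (t=35: SET d = 41): {a=33, c=-5, d=41}
  after event 7 (t=44: SET d = 23): {a=33, c=-5, d=23}
  after event 8 (t=46: SET d = 24): {a=33, c=-5, d=24}
  after event 9 (t=52: DEC c by 2): {a=33, c=-7, d=24}

Answer: {a=33, c=-7, d=24}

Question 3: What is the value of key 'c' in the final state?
Answer: -7

Derivation:
Track key 'c' through all 9 events:
  event 1 (t=10: DEC a by 11): c unchanged
  event 2 (t=19: SET c = -5): c (absent) -> -5
  event 3 (t=23: SET a = 23): c unchanged
  event 4 (t=24: INC a by 10): c unchanged
  event 5 (t=28: SET d = -4): c unchanged
  event 6 (t=35: SET d = 41): c unchanged
  event 7 (t=44: SET d = 23): c unchanged
  event 8 (t=46: SET d = 24): c unchanged
  event 9 (t=52: DEC c by 2): c -5 -> -7
Final: c = -7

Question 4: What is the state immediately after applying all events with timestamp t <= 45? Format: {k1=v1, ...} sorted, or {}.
Answer: {a=33, c=-5, d=23}

Derivation:
Apply events with t <= 45 (7 events):
  after event 1 (t=10: DEC a by 11): {a=-11}
  after event 2 (t=19: SET c = -5): {a=-11, c=-5}
  after event 3 (t=23: SET a = 23): {a=23, c=-5}
  after event 4 (t=24: INC a by 10): {a=33, c=-5}
  after event 5 (t=28: SET d = -4): {a=33, c=-5, d=-4}
  after event 6 (t=35: SET d = 41): {a=33, c=-5, d=41}
  after event 7 (t=44: SET d = 23): {a=33, c=-5, d=23}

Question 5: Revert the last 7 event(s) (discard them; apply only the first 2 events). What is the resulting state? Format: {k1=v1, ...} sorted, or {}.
Answer: {a=-11, c=-5}

Derivation:
Keep first 2 events (discard last 7):
  after event 1 (t=10: DEC a by 11): {a=-11}
  after event 2 (t=19: SET c = -5): {a=-11, c=-5}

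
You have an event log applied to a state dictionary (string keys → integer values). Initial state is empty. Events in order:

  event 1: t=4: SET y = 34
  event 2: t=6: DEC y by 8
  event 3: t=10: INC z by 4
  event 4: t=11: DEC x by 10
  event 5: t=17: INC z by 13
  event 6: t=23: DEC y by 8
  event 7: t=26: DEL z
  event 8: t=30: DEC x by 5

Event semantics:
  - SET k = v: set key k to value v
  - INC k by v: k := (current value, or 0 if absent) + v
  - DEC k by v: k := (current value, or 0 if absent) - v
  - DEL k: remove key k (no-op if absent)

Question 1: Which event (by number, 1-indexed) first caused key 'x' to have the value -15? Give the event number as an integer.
Answer: 8

Derivation:
Looking for first event where x becomes -15:
  event 4: x = -10
  event 5: x = -10
  event 6: x = -10
  event 7: x = -10
  event 8: x -10 -> -15  <-- first match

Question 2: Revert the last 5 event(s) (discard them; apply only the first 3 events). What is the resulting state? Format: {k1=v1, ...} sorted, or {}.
Answer: {y=26, z=4}

Derivation:
Keep first 3 events (discard last 5):
  after event 1 (t=4: SET y = 34): {y=34}
  after event 2 (t=6: DEC y by 8): {y=26}
  after event 3 (t=10: INC z by 4): {y=26, z=4}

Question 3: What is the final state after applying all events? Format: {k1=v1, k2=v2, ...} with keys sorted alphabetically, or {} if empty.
  after event 1 (t=4: SET y = 34): {y=34}
  after event 2 (t=6: DEC y by 8): {y=26}
  after event 3 (t=10: INC z by 4): {y=26, z=4}
  after event 4 (t=11: DEC x by 10): {x=-10, y=26, z=4}
  after event 5 (t=17: INC z by 13): {x=-10, y=26, z=17}
  after event 6 (t=23: DEC y by 8): {x=-10, y=18, z=17}
  after event 7 (t=26: DEL z): {x=-10, y=18}
  after event 8 (t=30: DEC x by 5): {x=-15, y=18}

Answer: {x=-15, y=18}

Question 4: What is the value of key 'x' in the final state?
Track key 'x' through all 8 events:
  event 1 (t=4: SET y = 34): x unchanged
  event 2 (t=6: DEC y by 8): x unchanged
  event 3 (t=10: INC z by 4): x unchanged
  event 4 (t=11: DEC x by 10): x (absent) -> -10
  event 5 (t=17: INC z by 13): x unchanged
  event 6 (t=23: DEC y by 8): x unchanged
  event 7 (t=26: DEL z): x unchanged
  event 8 (t=30: DEC x by 5): x -10 -> -15
Final: x = -15

Answer: -15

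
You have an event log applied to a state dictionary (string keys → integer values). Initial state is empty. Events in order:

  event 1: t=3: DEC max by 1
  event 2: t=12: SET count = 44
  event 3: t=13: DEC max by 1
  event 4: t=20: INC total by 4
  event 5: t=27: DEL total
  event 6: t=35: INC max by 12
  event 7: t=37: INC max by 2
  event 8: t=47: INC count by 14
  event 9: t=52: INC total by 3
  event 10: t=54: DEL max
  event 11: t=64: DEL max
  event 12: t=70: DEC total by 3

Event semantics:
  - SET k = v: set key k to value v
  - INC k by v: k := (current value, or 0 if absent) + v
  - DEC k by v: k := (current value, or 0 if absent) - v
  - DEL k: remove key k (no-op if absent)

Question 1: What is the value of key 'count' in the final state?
Answer: 58

Derivation:
Track key 'count' through all 12 events:
  event 1 (t=3: DEC max by 1): count unchanged
  event 2 (t=12: SET count = 44): count (absent) -> 44
  event 3 (t=13: DEC max by 1): count unchanged
  event 4 (t=20: INC total by 4): count unchanged
  event 5 (t=27: DEL total): count unchanged
  event 6 (t=35: INC max by 12): count unchanged
  event 7 (t=37: INC max by 2): count unchanged
  event 8 (t=47: INC count by 14): count 44 -> 58
  event 9 (t=52: INC total by 3): count unchanged
  event 10 (t=54: DEL max): count unchanged
  event 11 (t=64: DEL max): count unchanged
  event 12 (t=70: DEC total by 3): count unchanged
Final: count = 58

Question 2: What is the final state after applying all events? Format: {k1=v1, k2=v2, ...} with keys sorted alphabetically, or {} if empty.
  after event 1 (t=3: DEC max by 1): {max=-1}
  after event 2 (t=12: SET count = 44): {count=44, max=-1}
  after event 3 (t=13: DEC max by 1): {count=44, max=-2}
  after event 4 (t=20: INC total by 4): {count=44, max=-2, total=4}
  after event 5 (t=27: DEL total): {count=44, max=-2}
  after event 6 (t=35: INC max by 12): {count=44, max=10}
  after event 7 (t=37: INC max by 2): {count=44, max=12}
  after event 8 (t=47: INC count by 14): {count=58, max=12}
  after event 9 (t=52: INC total by 3): {count=58, max=12, total=3}
  after event 10 (t=54: DEL max): {count=58, total=3}
  after event 11 (t=64: DEL max): {count=58, total=3}
  after event 12 (t=70: DEC total by 3): {count=58, total=0}

Answer: {count=58, total=0}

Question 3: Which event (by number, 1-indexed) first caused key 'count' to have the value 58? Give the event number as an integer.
Looking for first event where count becomes 58:
  event 2: count = 44
  event 3: count = 44
  event 4: count = 44
  event 5: count = 44
  event 6: count = 44
  event 7: count = 44
  event 8: count 44 -> 58  <-- first match

Answer: 8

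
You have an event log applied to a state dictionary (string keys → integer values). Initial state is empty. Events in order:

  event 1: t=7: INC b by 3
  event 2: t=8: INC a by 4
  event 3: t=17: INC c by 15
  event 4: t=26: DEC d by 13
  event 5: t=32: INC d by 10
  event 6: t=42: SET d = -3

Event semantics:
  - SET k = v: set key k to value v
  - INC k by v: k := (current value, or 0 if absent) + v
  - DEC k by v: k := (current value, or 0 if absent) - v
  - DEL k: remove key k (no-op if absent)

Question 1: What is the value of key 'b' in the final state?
Answer: 3

Derivation:
Track key 'b' through all 6 events:
  event 1 (t=7: INC b by 3): b (absent) -> 3
  event 2 (t=8: INC a by 4): b unchanged
  event 3 (t=17: INC c by 15): b unchanged
  event 4 (t=26: DEC d by 13): b unchanged
  event 5 (t=32: INC d by 10): b unchanged
  event 6 (t=42: SET d = -3): b unchanged
Final: b = 3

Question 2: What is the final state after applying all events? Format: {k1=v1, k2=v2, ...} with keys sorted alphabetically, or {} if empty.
  after event 1 (t=7: INC b by 3): {b=3}
  after event 2 (t=8: INC a by 4): {a=4, b=3}
  after event 3 (t=17: INC c by 15): {a=4, b=3, c=15}
  after event 4 (t=26: DEC d by 13): {a=4, b=3, c=15, d=-13}
  after event 5 (t=32: INC d by 10): {a=4, b=3, c=15, d=-3}
  after event 6 (t=42: SET d = -3): {a=4, b=3, c=15, d=-3}

Answer: {a=4, b=3, c=15, d=-3}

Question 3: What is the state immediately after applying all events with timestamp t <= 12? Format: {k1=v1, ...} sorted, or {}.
Apply events with t <= 12 (2 events):
  after event 1 (t=7: INC b by 3): {b=3}
  after event 2 (t=8: INC a by 4): {a=4, b=3}

Answer: {a=4, b=3}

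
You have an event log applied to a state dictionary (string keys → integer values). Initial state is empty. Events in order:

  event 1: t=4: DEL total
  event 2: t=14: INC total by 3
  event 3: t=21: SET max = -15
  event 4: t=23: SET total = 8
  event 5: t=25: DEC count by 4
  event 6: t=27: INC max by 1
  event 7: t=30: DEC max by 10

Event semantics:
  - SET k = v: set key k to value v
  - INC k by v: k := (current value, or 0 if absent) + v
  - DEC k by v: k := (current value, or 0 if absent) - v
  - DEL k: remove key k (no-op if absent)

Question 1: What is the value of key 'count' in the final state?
Answer: -4

Derivation:
Track key 'count' through all 7 events:
  event 1 (t=4: DEL total): count unchanged
  event 2 (t=14: INC total by 3): count unchanged
  event 3 (t=21: SET max = -15): count unchanged
  event 4 (t=23: SET total = 8): count unchanged
  event 5 (t=25: DEC count by 4): count (absent) -> -4
  event 6 (t=27: INC max by 1): count unchanged
  event 7 (t=30: DEC max by 10): count unchanged
Final: count = -4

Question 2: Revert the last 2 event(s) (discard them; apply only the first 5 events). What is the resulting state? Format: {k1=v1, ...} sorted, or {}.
Keep first 5 events (discard last 2):
  after event 1 (t=4: DEL total): {}
  after event 2 (t=14: INC total by 3): {total=3}
  after event 3 (t=21: SET max = -15): {max=-15, total=3}
  after event 4 (t=23: SET total = 8): {max=-15, total=8}
  after event 5 (t=25: DEC count by 4): {count=-4, max=-15, total=8}

Answer: {count=-4, max=-15, total=8}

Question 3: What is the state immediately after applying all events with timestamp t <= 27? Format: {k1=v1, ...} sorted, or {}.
Answer: {count=-4, max=-14, total=8}

Derivation:
Apply events with t <= 27 (6 events):
  after event 1 (t=4: DEL total): {}
  after event 2 (t=14: INC total by 3): {total=3}
  after event 3 (t=21: SET max = -15): {max=-15, total=3}
  after event 4 (t=23: SET total = 8): {max=-15, total=8}
  after event 5 (t=25: DEC count by 4): {count=-4, max=-15, total=8}
  after event 6 (t=27: INC max by 1): {count=-4, max=-14, total=8}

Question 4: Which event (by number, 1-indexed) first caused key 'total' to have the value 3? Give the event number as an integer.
Looking for first event where total becomes 3:
  event 2: total (absent) -> 3  <-- first match

Answer: 2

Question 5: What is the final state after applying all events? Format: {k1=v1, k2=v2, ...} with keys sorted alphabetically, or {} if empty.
Answer: {count=-4, max=-24, total=8}

Derivation:
  after event 1 (t=4: DEL total): {}
  after event 2 (t=14: INC total by 3): {total=3}
  after event 3 (t=21: SET max = -15): {max=-15, total=3}
  after event 4 (t=23: SET total = 8): {max=-15, total=8}
  after event 5 (t=25: DEC count by 4): {count=-4, max=-15, total=8}
  after event 6 (t=27: INC max by 1): {count=-4, max=-14, total=8}
  after event 7 (t=30: DEC max by 10): {count=-4, max=-24, total=8}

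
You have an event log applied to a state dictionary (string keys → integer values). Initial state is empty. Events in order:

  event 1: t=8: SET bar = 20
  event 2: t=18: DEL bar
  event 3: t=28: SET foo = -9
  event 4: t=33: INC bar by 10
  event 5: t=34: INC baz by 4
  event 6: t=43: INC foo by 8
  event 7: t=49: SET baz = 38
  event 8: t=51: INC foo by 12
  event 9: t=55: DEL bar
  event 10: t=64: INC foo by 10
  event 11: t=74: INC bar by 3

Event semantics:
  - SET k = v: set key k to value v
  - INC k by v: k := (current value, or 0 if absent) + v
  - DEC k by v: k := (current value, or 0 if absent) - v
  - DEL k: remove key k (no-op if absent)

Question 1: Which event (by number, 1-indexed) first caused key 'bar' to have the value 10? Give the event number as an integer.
Answer: 4

Derivation:
Looking for first event where bar becomes 10:
  event 1: bar = 20
  event 2: bar = (absent)
  event 4: bar (absent) -> 10  <-- first match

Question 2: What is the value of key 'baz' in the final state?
Track key 'baz' through all 11 events:
  event 1 (t=8: SET bar = 20): baz unchanged
  event 2 (t=18: DEL bar): baz unchanged
  event 3 (t=28: SET foo = -9): baz unchanged
  event 4 (t=33: INC bar by 10): baz unchanged
  event 5 (t=34: INC baz by 4): baz (absent) -> 4
  event 6 (t=43: INC foo by 8): baz unchanged
  event 7 (t=49: SET baz = 38): baz 4 -> 38
  event 8 (t=51: INC foo by 12): baz unchanged
  event 9 (t=55: DEL bar): baz unchanged
  event 10 (t=64: INC foo by 10): baz unchanged
  event 11 (t=74: INC bar by 3): baz unchanged
Final: baz = 38

Answer: 38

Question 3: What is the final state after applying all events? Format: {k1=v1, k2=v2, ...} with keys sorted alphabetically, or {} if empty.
Answer: {bar=3, baz=38, foo=21}

Derivation:
  after event 1 (t=8: SET bar = 20): {bar=20}
  after event 2 (t=18: DEL bar): {}
  after event 3 (t=28: SET foo = -9): {foo=-9}
  after event 4 (t=33: INC bar by 10): {bar=10, foo=-9}
  after event 5 (t=34: INC baz by 4): {bar=10, baz=4, foo=-9}
  after event 6 (t=43: INC foo by 8): {bar=10, baz=4, foo=-1}
  after event 7 (t=49: SET baz = 38): {bar=10, baz=38, foo=-1}
  after event 8 (t=51: INC foo by 12): {bar=10, baz=38, foo=11}
  after event 9 (t=55: DEL bar): {baz=38, foo=11}
  after event 10 (t=64: INC foo by 10): {baz=38, foo=21}
  after event 11 (t=74: INC bar by 3): {bar=3, baz=38, foo=21}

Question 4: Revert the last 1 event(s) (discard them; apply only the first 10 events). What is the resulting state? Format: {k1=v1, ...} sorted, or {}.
Keep first 10 events (discard last 1):
  after event 1 (t=8: SET bar = 20): {bar=20}
  after event 2 (t=18: DEL bar): {}
  after event 3 (t=28: SET foo = -9): {foo=-9}
  after event 4 (t=33: INC bar by 10): {bar=10, foo=-9}
  after event 5 (t=34: INC baz by 4): {bar=10, baz=4, foo=-9}
  after event 6 (t=43: INC foo by 8): {bar=10, baz=4, foo=-1}
  after event 7 (t=49: SET baz = 38): {bar=10, baz=38, foo=-1}
  after event 8 (t=51: INC foo by 12): {bar=10, baz=38, foo=11}
  after event 9 (t=55: DEL bar): {baz=38, foo=11}
  after event 10 (t=64: INC foo by 10): {baz=38, foo=21}

Answer: {baz=38, foo=21}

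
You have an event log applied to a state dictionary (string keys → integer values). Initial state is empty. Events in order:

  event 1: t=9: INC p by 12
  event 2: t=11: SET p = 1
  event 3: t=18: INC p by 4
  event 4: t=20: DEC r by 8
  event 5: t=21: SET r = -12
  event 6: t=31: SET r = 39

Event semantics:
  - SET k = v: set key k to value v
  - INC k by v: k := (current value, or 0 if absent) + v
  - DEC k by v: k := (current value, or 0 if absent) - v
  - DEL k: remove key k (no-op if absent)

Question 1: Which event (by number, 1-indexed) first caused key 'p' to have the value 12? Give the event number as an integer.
Answer: 1

Derivation:
Looking for first event where p becomes 12:
  event 1: p (absent) -> 12  <-- first match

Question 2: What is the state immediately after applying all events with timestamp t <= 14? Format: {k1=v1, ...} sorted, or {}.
Apply events with t <= 14 (2 events):
  after event 1 (t=9: INC p by 12): {p=12}
  after event 2 (t=11: SET p = 1): {p=1}

Answer: {p=1}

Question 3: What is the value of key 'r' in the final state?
Track key 'r' through all 6 events:
  event 1 (t=9: INC p by 12): r unchanged
  event 2 (t=11: SET p = 1): r unchanged
  event 3 (t=18: INC p by 4): r unchanged
  event 4 (t=20: DEC r by 8): r (absent) -> -8
  event 5 (t=21: SET r = -12): r -8 -> -12
  event 6 (t=31: SET r = 39): r -12 -> 39
Final: r = 39

Answer: 39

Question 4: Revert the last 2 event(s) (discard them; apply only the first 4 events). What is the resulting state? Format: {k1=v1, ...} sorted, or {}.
Keep first 4 events (discard last 2):
  after event 1 (t=9: INC p by 12): {p=12}
  after event 2 (t=11: SET p = 1): {p=1}
  after event 3 (t=18: INC p by 4): {p=5}
  after event 4 (t=20: DEC r by 8): {p=5, r=-8}

Answer: {p=5, r=-8}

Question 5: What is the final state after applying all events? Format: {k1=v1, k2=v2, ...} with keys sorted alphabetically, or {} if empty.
  after event 1 (t=9: INC p by 12): {p=12}
  after event 2 (t=11: SET p = 1): {p=1}
  after event 3 (t=18: INC p by 4): {p=5}
  after event 4 (t=20: DEC r by 8): {p=5, r=-8}
  after event 5 (t=21: SET r = -12): {p=5, r=-12}
  after event 6 (t=31: SET r = 39): {p=5, r=39}

Answer: {p=5, r=39}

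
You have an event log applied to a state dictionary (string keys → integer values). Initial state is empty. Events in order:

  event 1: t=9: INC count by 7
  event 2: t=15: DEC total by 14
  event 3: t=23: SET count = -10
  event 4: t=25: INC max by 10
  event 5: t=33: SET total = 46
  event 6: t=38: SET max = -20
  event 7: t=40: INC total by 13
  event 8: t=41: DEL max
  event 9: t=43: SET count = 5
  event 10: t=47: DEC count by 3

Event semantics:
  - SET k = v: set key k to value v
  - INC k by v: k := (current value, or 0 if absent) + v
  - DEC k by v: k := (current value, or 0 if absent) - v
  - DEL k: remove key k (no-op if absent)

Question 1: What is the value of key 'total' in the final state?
Answer: 59

Derivation:
Track key 'total' through all 10 events:
  event 1 (t=9: INC count by 7): total unchanged
  event 2 (t=15: DEC total by 14): total (absent) -> -14
  event 3 (t=23: SET count = -10): total unchanged
  event 4 (t=25: INC max by 10): total unchanged
  event 5 (t=33: SET total = 46): total -14 -> 46
  event 6 (t=38: SET max = -20): total unchanged
  event 7 (t=40: INC total by 13): total 46 -> 59
  event 8 (t=41: DEL max): total unchanged
  event 9 (t=43: SET count = 5): total unchanged
  event 10 (t=47: DEC count by 3): total unchanged
Final: total = 59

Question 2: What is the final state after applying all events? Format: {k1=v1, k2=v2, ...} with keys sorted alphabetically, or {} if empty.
  after event 1 (t=9: INC count by 7): {count=7}
  after event 2 (t=15: DEC total by 14): {count=7, total=-14}
  after event 3 (t=23: SET count = -10): {count=-10, total=-14}
  after event 4 (t=25: INC max by 10): {count=-10, max=10, total=-14}
  after event 5 (t=33: SET total = 46): {count=-10, max=10, total=46}
  after event 6 (t=38: SET max = -20): {count=-10, max=-20, total=46}
  after event 7 (t=40: INC total by 13): {count=-10, max=-20, total=59}
  after event 8 (t=41: DEL max): {count=-10, total=59}
  after event 9 (t=43: SET count = 5): {count=5, total=59}
  after event 10 (t=47: DEC count by 3): {count=2, total=59}

Answer: {count=2, total=59}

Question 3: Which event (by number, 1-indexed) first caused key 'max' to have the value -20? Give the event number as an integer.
Answer: 6

Derivation:
Looking for first event where max becomes -20:
  event 4: max = 10
  event 5: max = 10
  event 6: max 10 -> -20  <-- first match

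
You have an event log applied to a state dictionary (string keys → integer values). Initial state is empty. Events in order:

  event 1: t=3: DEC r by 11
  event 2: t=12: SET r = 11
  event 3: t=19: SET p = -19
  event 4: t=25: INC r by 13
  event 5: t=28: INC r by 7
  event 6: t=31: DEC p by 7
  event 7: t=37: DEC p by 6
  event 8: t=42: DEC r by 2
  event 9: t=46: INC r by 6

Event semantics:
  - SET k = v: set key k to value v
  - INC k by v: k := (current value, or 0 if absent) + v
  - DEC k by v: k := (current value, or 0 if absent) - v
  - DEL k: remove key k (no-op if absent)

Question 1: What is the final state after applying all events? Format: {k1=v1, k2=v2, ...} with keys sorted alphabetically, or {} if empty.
Answer: {p=-32, r=35}

Derivation:
  after event 1 (t=3: DEC r by 11): {r=-11}
  after event 2 (t=12: SET r = 11): {r=11}
  after event 3 (t=19: SET p = -19): {p=-19, r=11}
  after event 4 (t=25: INC r by 13): {p=-19, r=24}
  after event 5 (t=28: INC r by 7): {p=-19, r=31}
  after event 6 (t=31: DEC p by 7): {p=-26, r=31}
  after event 7 (t=37: DEC p by 6): {p=-32, r=31}
  after event 8 (t=42: DEC r by 2): {p=-32, r=29}
  after event 9 (t=46: INC r by 6): {p=-32, r=35}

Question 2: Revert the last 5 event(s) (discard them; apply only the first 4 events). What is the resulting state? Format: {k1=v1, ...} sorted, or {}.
Keep first 4 events (discard last 5):
  after event 1 (t=3: DEC r by 11): {r=-11}
  after event 2 (t=12: SET r = 11): {r=11}
  after event 3 (t=19: SET p = -19): {p=-19, r=11}
  after event 4 (t=25: INC r by 13): {p=-19, r=24}

Answer: {p=-19, r=24}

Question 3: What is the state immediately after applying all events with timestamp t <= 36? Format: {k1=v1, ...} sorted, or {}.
Apply events with t <= 36 (6 events):
  after event 1 (t=3: DEC r by 11): {r=-11}
  after event 2 (t=12: SET r = 11): {r=11}
  after event 3 (t=19: SET p = -19): {p=-19, r=11}
  after event 4 (t=25: INC r by 13): {p=-19, r=24}
  after event 5 (t=28: INC r by 7): {p=-19, r=31}
  after event 6 (t=31: DEC p by 7): {p=-26, r=31}

Answer: {p=-26, r=31}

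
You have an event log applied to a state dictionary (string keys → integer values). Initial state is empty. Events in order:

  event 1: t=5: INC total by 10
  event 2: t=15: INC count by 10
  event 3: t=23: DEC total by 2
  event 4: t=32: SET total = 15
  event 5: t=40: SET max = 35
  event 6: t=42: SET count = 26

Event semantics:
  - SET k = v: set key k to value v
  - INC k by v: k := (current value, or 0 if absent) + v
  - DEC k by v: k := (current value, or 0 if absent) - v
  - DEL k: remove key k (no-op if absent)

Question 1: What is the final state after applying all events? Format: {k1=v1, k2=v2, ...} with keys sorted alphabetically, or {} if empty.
Answer: {count=26, max=35, total=15}

Derivation:
  after event 1 (t=5: INC total by 10): {total=10}
  after event 2 (t=15: INC count by 10): {count=10, total=10}
  after event 3 (t=23: DEC total by 2): {count=10, total=8}
  after event 4 (t=32: SET total = 15): {count=10, total=15}
  after event 5 (t=40: SET max = 35): {count=10, max=35, total=15}
  after event 6 (t=42: SET count = 26): {count=26, max=35, total=15}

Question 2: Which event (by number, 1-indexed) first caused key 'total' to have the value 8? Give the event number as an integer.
Answer: 3

Derivation:
Looking for first event where total becomes 8:
  event 1: total = 10
  event 2: total = 10
  event 3: total 10 -> 8  <-- first match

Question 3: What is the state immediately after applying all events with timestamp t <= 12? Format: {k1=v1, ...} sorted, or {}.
Apply events with t <= 12 (1 events):
  after event 1 (t=5: INC total by 10): {total=10}

Answer: {total=10}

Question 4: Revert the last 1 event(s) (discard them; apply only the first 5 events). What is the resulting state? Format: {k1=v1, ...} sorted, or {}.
Keep first 5 events (discard last 1):
  after event 1 (t=5: INC total by 10): {total=10}
  after event 2 (t=15: INC count by 10): {count=10, total=10}
  after event 3 (t=23: DEC total by 2): {count=10, total=8}
  after event 4 (t=32: SET total = 15): {count=10, total=15}
  after event 5 (t=40: SET max = 35): {count=10, max=35, total=15}

Answer: {count=10, max=35, total=15}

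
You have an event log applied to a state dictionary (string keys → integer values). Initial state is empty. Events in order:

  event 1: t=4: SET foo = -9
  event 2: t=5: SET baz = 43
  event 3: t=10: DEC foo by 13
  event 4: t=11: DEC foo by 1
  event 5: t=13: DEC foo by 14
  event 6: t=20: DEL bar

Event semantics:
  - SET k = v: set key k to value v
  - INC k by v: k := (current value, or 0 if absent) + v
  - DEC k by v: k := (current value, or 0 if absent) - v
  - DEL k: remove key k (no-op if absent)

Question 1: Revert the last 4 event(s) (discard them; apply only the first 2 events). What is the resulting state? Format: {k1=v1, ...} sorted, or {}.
Keep first 2 events (discard last 4):
  after event 1 (t=4: SET foo = -9): {foo=-9}
  after event 2 (t=5: SET baz = 43): {baz=43, foo=-9}

Answer: {baz=43, foo=-9}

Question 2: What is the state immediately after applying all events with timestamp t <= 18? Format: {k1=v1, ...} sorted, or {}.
Apply events with t <= 18 (5 events):
  after event 1 (t=4: SET foo = -9): {foo=-9}
  after event 2 (t=5: SET baz = 43): {baz=43, foo=-9}
  after event 3 (t=10: DEC foo by 13): {baz=43, foo=-22}
  after event 4 (t=11: DEC foo by 1): {baz=43, foo=-23}
  after event 5 (t=13: DEC foo by 14): {baz=43, foo=-37}

Answer: {baz=43, foo=-37}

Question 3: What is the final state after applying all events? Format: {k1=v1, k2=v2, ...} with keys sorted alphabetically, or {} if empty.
Answer: {baz=43, foo=-37}

Derivation:
  after event 1 (t=4: SET foo = -9): {foo=-9}
  after event 2 (t=5: SET baz = 43): {baz=43, foo=-9}
  after event 3 (t=10: DEC foo by 13): {baz=43, foo=-22}
  after event 4 (t=11: DEC foo by 1): {baz=43, foo=-23}
  after event 5 (t=13: DEC foo by 14): {baz=43, foo=-37}
  after event 6 (t=20: DEL bar): {baz=43, foo=-37}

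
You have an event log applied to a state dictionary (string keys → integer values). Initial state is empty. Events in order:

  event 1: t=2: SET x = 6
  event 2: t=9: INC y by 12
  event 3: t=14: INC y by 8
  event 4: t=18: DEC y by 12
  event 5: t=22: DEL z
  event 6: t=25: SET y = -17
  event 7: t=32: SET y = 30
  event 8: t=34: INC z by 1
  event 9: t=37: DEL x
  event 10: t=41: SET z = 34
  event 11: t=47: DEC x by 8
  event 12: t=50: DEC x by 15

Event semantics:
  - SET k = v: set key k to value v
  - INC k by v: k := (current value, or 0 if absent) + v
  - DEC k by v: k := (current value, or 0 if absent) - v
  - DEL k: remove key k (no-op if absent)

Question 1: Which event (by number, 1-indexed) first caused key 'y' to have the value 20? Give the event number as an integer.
Looking for first event where y becomes 20:
  event 2: y = 12
  event 3: y 12 -> 20  <-- first match

Answer: 3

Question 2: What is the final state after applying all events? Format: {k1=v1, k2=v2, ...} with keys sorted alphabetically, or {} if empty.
  after event 1 (t=2: SET x = 6): {x=6}
  after event 2 (t=9: INC y by 12): {x=6, y=12}
  after event 3 (t=14: INC y by 8): {x=6, y=20}
  after event 4 (t=18: DEC y by 12): {x=6, y=8}
  after event 5 (t=22: DEL z): {x=6, y=8}
  after event 6 (t=25: SET y = -17): {x=6, y=-17}
  after event 7 (t=32: SET y = 30): {x=6, y=30}
  after event 8 (t=34: INC z by 1): {x=6, y=30, z=1}
  after event 9 (t=37: DEL x): {y=30, z=1}
  after event 10 (t=41: SET z = 34): {y=30, z=34}
  after event 11 (t=47: DEC x by 8): {x=-8, y=30, z=34}
  after event 12 (t=50: DEC x by 15): {x=-23, y=30, z=34}

Answer: {x=-23, y=30, z=34}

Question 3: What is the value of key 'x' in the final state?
Answer: -23

Derivation:
Track key 'x' through all 12 events:
  event 1 (t=2: SET x = 6): x (absent) -> 6
  event 2 (t=9: INC y by 12): x unchanged
  event 3 (t=14: INC y by 8): x unchanged
  event 4 (t=18: DEC y by 12): x unchanged
  event 5 (t=22: DEL z): x unchanged
  event 6 (t=25: SET y = -17): x unchanged
  event 7 (t=32: SET y = 30): x unchanged
  event 8 (t=34: INC z by 1): x unchanged
  event 9 (t=37: DEL x): x 6 -> (absent)
  event 10 (t=41: SET z = 34): x unchanged
  event 11 (t=47: DEC x by 8): x (absent) -> -8
  event 12 (t=50: DEC x by 15): x -8 -> -23
Final: x = -23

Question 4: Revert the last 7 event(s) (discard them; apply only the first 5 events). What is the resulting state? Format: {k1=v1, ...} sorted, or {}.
Keep first 5 events (discard last 7):
  after event 1 (t=2: SET x = 6): {x=6}
  after event 2 (t=9: INC y by 12): {x=6, y=12}
  after event 3 (t=14: INC y by 8): {x=6, y=20}
  after event 4 (t=18: DEC y by 12): {x=6, y=8}
  after event 5 (t=22: DEL z): {x=6, y=8}

Answer: {x=6, y=8}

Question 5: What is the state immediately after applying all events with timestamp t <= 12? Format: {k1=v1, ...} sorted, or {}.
Answer: {x=6, y=12}

Derivation:
Apply events with t <= 12 (2 events):
  after event 1 (t=2: SET x = 6): {x=6}
  after event 2 (t=9: INC y by 12): {x=6, y=12}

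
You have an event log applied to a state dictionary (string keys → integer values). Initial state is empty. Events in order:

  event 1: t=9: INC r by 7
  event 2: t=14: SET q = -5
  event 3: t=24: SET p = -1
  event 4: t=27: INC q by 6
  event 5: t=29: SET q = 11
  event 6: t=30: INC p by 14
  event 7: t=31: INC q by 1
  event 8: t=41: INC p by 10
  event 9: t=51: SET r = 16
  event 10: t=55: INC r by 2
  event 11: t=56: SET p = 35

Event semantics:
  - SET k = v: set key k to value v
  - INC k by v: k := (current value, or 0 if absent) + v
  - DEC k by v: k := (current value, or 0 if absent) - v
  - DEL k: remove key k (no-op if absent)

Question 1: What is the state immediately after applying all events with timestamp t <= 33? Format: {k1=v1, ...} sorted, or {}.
Apply events with t <= 33 (7 events):
  after event 1 (t=9: INC r by 7): {r=7}
  after event 2 (t=14: SET q = -5): {q=-5, r=7}
  after event 3 (t=24: SET p = -1): {p=-1, q=-5, r=7}
  after event 4 (t=27: INC q by 6): {p=-1, q=1, r=7}
  after event 5 (t=29: SET q = 11): {p=-1, q=11, r=7}
  after event 6 (t=30: INC p by 14): {p=13, q=11, r=7}
  after event 7 (t=31: INC q by 1): {p=13, q=12, r=7}

Answer: {p=13, q=12, r=7}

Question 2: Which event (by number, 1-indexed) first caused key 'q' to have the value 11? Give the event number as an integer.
Looking for first event where q becomes 11:
  event 2: q = -5
  event 3: q = -5
  event 4: q = 1
  event 5: q 1 -> 11  <-- first match

Answer: 5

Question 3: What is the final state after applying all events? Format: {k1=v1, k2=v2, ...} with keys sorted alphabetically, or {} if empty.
Answer: {p=35, q=12, r=18}

Derivation:
  after event 1 (t=9: INC r by 7): {r=7}
  after event 2 (t=14: SET q = -5): {q=-5, r=7}
  after event 3 (t=24: SET p = -1): {p=-1, q=-5, r=7}
  after event 4 (t=27: INC q by 6): {p=-1, q=1, r=7}
  after event 5 (t=29: SET q = 11): {p=-1, q=11, r=7}
  after event 6 (t=30: INC p by 14): {p=13, q=11, r=7}
  after event 7 (t=31: INC q by 1): {p=13, q=12, r=7}
  after event 8 (t=41: INC p by 10): {p=23, q=12, r=7}
  after event 9 (t=51: SET r = 16): {p=23, q=12, r=16}
  after event 10 (t=55: INC r by 2): {p=23, q=12, r=18}
  after event 11 (t=56: SET p = 35): {p=35, q=12, r=18}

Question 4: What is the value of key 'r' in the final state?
Track key 'r' through all 11 events:
  event 1 (t=9: INC r by 7): r (absent) -> 7
  event 2 (t=14: SET q = -5): r unchanged
  event 3 (t=24: SET p = -1): r unchanged
  event 4 (t=27: INC q by 6): r unchanged
  event 5 (t=29: SET q = 11): r unchanged
  event 6 (t=30: INC p by 14): r unchanged
  event 7 (t=31: INC q by 1): r unchanged
  event 8 (t=41: INC p by 10): r unchanged
  event 9 (t=51: SET r = 16): r 7 -> 16
  event 10 (t=55: INC r by 2): r 16 -> 18
  event 11 (t=56: SET p = 35): r unchanged
Final: r = 18

Answer: 18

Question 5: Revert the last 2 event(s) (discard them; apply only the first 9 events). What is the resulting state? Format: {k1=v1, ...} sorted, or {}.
Keep first 9 events (discard last 2):
  after event 1 (t=9: INC r by 7): {r=7}
  after event 2 (t=14: SET q = -5): {q=-5, r=7}
  after event 3 (t=24: SET p = -1): {p=-1, q=-5, r=7}
  after event 4 (t=27: INC q by 6): {p=-1, q=1, r=7}
  after event 5 (t=29: SET q = 11): {p=-1, q=11, r=7}
  after event 6 (t=30: INC p by 14): {p=13, q=11, r=7}
  after event 7 (t=31: INC q by 1): {p=13, q=12, r=7}
  after event 8 (t=41: INC p by 10): {p=23, q=12, r=7}
  after event 9 (t=51: SET r = 16): {p=23, q=12, r=16}

Answer: {p=23, q=12, r=16}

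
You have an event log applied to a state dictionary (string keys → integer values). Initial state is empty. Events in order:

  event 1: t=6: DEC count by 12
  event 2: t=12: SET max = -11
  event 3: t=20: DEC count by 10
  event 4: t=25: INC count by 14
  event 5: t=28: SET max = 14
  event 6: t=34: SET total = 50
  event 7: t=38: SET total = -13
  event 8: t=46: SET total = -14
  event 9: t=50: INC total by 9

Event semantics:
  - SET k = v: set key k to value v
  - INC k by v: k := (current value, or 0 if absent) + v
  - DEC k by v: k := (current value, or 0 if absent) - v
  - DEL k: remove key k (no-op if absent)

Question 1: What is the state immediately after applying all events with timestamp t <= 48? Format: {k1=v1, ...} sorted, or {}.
Answer: {count=-8, max=14, total=-14}

Derivation:
Apply events with t <= 48 (8 events):
  after event 1 (t=6: DEC count by 12): {count=-12}
  after event 2 (t=12: SET max = -11): {count=-12, max=-11}
  after event 3 (t=20: DEC count by 10): {count=-22, max=-11}
  after event 4 (t=25: INC count by 14): {count=-8, max=-11}
  after event 5 (t=28: SET max = 14): {count=-8, max=14}
  after event 6 (t=34: SET total = 50): {count=-8, max=14, total=50}
  after event 7 (t=38: SET total = -13): {count=-8, max=14, total=-13}
  after event 8 (t=46: SET total = -14): {count=-8, max=14, total=-14}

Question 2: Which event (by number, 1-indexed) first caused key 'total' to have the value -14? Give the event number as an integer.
Looking for first event where total becomes -14:
  event 6: total = 50
  event 7: total = -13
  event 8: total -13 -> -14  <-- first match

Answer: 8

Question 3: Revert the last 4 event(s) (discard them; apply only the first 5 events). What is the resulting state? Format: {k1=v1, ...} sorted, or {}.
Answer: {count=-8, max=14}

Derivation:
Keep first 5 events (discard last 4):
  after event 1 (t=6: DEC count by 12): {count=-12}
  after event 2 (t=12: SET max = -11): {count=-12, max=-11}
  after event 3 (t=20: DEC count by 10): {count=-22, max=-11}
  after event 4 (t=25: INC count by 14): {count=-8, max=-11}
  after event 5 (t=28: SET max = 14): {count=-8, max=14}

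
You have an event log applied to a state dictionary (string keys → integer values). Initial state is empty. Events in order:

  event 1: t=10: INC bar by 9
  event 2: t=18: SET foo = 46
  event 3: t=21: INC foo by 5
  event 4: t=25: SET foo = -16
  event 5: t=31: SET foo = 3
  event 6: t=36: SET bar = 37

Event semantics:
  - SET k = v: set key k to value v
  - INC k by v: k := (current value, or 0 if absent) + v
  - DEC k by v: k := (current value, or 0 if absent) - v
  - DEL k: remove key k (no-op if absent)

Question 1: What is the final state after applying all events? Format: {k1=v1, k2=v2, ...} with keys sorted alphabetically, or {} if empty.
  after event 1 (t=10: INC bar by 9): {bar=9}
  after event 2 (t=18: SET foo = 46): {bar=9, foo=46}
  after event 3 (t=21: INC foo by 5): {bar=9, foo=51}
  after event 4 (t=25: SET foo = -16): {bar=9, foo=-16}
  after event 5 (t=31: SET foo = 3): {bar=9, foo=3}
  after event 6 (t=36: SET bar = 37): {bar=37, foo=3}

Answer: {bar=37, foo=3}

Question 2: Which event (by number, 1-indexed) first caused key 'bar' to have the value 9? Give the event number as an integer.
Looking for first event where bar becomes 9:
  event 1: bar (absent) -> 9  <-- first match

Answer: 1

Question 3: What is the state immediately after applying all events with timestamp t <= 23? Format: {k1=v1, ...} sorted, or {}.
Apply events with t <= 23 (3 events):
  after event 1 (t=10: INC bar by 9): {bar=9}
  after event 2 (t=18: SET foo = 46): {bar=9, foo=46}
  after event 3 (t=21: INC foo by 5): {bar=9, foo=51}

Answer: {bar=9, foo=51}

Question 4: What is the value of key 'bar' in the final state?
Track key 'bar' through all 6 events:
  event 1 (t=10: INC bar by 9): bar (absent) -> 9
  event 2 (t=18: SET foo = 46): bar unchanged
  event 3 (t=21: INC foo by 5): bar unchanged
  event 4 (t=25: SET foo = -16): bar unchanged
  event 5 (t=31: SET foo = 3): bar unchanged
  event 6 (t=36: SET bar = 37): bar 9 -> 37
Final: bar = 37

Answer: 37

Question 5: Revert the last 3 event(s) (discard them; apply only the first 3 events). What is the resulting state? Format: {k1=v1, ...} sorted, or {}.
Keep first 3 events (discard last 3):
  after event 1 (t=10: INC bar by 9): {bar=9}
  after event 2 (t=18: SET foo = 46): {bar=9, foo=46}
  after event 3 (t=21: INC foo by 5): {bar=9, foo=51}

Answer: {bar=9, foo=51}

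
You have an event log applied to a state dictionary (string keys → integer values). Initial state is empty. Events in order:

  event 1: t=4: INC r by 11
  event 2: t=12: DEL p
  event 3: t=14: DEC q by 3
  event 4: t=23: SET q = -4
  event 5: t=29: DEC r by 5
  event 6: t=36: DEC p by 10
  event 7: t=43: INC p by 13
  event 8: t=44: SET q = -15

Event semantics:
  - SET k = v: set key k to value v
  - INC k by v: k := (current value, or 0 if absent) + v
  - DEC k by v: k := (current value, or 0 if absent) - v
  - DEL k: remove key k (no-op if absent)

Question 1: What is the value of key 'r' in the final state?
Answer: 6

Derivation:
Track key 'r' through all 8 events:
  event 1 (t=4: INC r by 11): r (absent) -> 11
  event 2 (t=12: DEL p): r unchanged
  event 3 (t=14: DEC q by 3): r unchanged
  event 4 (t=23: SET q = -4): r unchanged
  event 5 (t=29: DEC r by 5): r 11 -> 6
  event 6 (t=36: DEC p by 10): r unchanged
  event 7 (t=43: INC p by 13): r unchanged
  event 8 (t=44: SET q = -15): r unchanged
Final: r = 6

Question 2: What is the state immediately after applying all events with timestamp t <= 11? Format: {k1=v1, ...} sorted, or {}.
Answer: {r=11}

Derivation:
Apply events with t <= 11 (1 events):
  after event 1 (t=4: INC r by 11): {r=11}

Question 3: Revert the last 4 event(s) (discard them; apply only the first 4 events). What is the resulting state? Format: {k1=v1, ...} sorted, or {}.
Keep first 4 events (discard last 4):
  after event 1 (t=4: INC r by 11): {r=11}
  after event 2 (t=12: DEL p): {r=11}
  after event 3 (t=14: DEC q by 3): {q=-3, r=11}
  after event 4 (t=23: SET q = -4): {q=-4, r=11}

Answer: {q=-4, r=11}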